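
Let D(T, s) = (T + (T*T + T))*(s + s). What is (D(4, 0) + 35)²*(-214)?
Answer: -262150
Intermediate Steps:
D(T, s) = 2*s*(T² + 2*T) (D(T, s) = (T + (T² + T))*(2*s) = (T + (T + T²))*(2*s) = (T² + 2*T)*(2*s) = 2*s*(T² + 2*T))
(D(4, 0) + 35)²*(-214) = (2*4*0*(2 + 4) + 35)²*(-214) = (2*4*0*6 + 35)²*(-214) = (0 + 35)²*(-214) = 35²*(-214) = 1225*(-214) = -262150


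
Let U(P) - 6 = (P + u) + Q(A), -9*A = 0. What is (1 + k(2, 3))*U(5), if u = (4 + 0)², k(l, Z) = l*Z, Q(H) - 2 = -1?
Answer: 196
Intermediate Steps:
A = 0 (A = -⅑*0 = 0)
Q(H) = 1 (Q(H) = 2 - 1 = 1)
k(l, Z) = Z*l
u = 16 (u = 4² = 16)
U(P) = 23 + P (U(P) = 6 + ((P + 16) + 1) = 6 + ((16 + P) + 1) = 6 + (17 + P) = 23 + P)
(1 + k(2, 3))*U(5) = (1 + 3*2)*(23 + 5) = (1 + 6)*28 = 7*28 = 196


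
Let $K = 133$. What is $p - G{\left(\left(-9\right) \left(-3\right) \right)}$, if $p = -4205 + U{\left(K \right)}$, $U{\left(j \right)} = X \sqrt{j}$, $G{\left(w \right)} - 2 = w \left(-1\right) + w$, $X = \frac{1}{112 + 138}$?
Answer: $-4207 + \frac{\sqrt{133}}{250} \approx -4207.0$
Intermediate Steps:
$X = \frac{1}{250} \approx 0.004$
$G{\left(w \right)} = 2$ ($G{\left(w \right)} = 2 + \left(w \left(-1\right) + w\right) = 2 + \left(- w + w\right) = 2 + 0 = 2$)
$U{\left(j \right)} = \frac{\sqrt{j}}{250}$
$p = -4205 + \frac{\sqrt{133}}{250} \approx -4205.0$
$p - G{\left(\left(-9\right) \left(-3\right) \right)} = \left(-4205 + \frac{\sqrt{133}}{250}\right) - 2 = -4207 + \frac{\sqrt{133}}{250}$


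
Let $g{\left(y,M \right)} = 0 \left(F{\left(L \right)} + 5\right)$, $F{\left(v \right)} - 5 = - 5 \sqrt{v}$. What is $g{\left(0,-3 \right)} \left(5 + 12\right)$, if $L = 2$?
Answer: $0$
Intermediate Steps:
$F{\left(v \right)} = 5 - 5 \sqrt{v}$
$g{\left(y,M \right)} = 0$ ($g{\left(y,M \right)} = 0 \left(\left(5 - 5 \sqrt{2}\right) + 5\right) = 0 \left(10 - 5 \sqrt{2}\right) = 0$)
$g{\left(0,-3 \right)} \left(5 + 12\right) = 0 \left(5 + 12\right) = 0 \cdot 17 = 0$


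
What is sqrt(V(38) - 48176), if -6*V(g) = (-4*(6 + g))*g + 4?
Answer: I*sqrt(47062) ≈ 216.94*I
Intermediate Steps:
V(g) = -2/3 - g*(-24 - 4*g)/6 (V(g) = -((-4*(6 + g))*g + 4)/6 = -((-24 - 4*g)*g + 4)/6 = -(g*(-24 - 4*g) + 4)/6 = -(4 + g*(-24 - 4*g))/6 = -2/3 - g*(-24 - 4*g)/6)
sqrt(V(38) - 48176) = sqrt((-2/3 + 4*38 + (2/3)*38**2) - 48176) = sqrt((-2/3 + 152 + (2/3)*1444) - 48176) = sqrt((-2/3 + 152 + 2888/3) - 48176) = sqrt(1114 - 48176) = sqrt(-47062) = I*sqrt(47062)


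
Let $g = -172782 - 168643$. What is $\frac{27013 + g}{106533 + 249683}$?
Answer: $- \frac{11229}{12722} \approx -0.88264$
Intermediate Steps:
$g = -341425$
$\frac{27013 + g}{106533 + 249683} = \frac{27013 - 341425}{106533 + 249683} = - \frac{314412}{356216} = \left(-314412\right) \frac{1}{356216} = - \frac{11229}{12722}$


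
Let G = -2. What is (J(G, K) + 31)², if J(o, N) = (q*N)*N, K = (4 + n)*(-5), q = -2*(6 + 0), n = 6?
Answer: 898140961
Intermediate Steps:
q = -12 (q = -2*6 = -12)
K = -50 (K = (4 + 6)*(-5) = 10*(-5) = -50)
J(o, N) = -12*N² (J(o, N) = (-12*N)*N = -12*N²)
(J(G, K) + 31)² = (-12*(-50)² + 31)² = (-12*2500 + 31)² = (-30000 + 31)² = (-29969)² = 898140961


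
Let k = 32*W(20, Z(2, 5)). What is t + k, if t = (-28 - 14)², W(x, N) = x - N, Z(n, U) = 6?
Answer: 2212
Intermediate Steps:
k = 448 (k = 32*(20 - 1*6) = 32*(20 - 6) = 32*14 = 448)
t = 1764 (t = (-42)² = 1764)
t + k = 1764 + 448 = 2212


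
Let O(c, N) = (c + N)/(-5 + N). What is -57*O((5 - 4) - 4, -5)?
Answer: -228/5 ≈ -45.600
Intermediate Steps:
O(c, N) = (N + c)/(-5 + N)
-57*O((5 - 4) - 4, -5) = -57*(-5 + ((5 - 4) - 4))/(-5 - 5) = -57*(-5 + (1 - 4))/(-10) = -(-57)*(-5 - 3)/10 = -(-57)*(-8)/10 = -57*⅘ = -228/5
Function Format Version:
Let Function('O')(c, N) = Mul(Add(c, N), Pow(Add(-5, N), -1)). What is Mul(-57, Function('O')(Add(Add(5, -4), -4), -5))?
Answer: Rational(-228, 5) ≈ -45.600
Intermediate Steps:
Function('O')(c, N) = Mul(Pow(Add(-5, N), -1), Add(N, c)) (Function('O')(c, N) = Mul(Add(N, c), Pow(Add(-5, N), -1)) = Mul(Pow(Add(-5, N), -1), Add(N, c)))
Mul(-57, Function('O')(Add(Add(5, -4), -4), -5)) = Mul(-57, Mul(Pow(Add(-5, -5), -1), Add(-5, Add(Add(5, -4), -4)))) = Mul(-57, Mul(Pow(-10, -1), Add(-5, Add(1, -4)))) = Mul(-57, Mul(Rational(-1, 10), Add(-5, -3))) = Mul(-57, Mul(Rational(-1, 10), -8)) = Mul(-57, Rational(4, 5)) = Rational(-228, 5)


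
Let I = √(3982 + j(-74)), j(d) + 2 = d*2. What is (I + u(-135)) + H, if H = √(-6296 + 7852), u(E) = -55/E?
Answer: 11/27 + 2*√389 + 2*√958 ≈ 101.76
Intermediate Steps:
j(d) = -2 + 2*d (j(d) = -2 + d*2 = -2 + 2*d)
H = 2*√389 (H = √1556 = 2*√389 ≈ 39.446)
I = 2*√958 (I = √(3982 + (-2 + 2*(-74))) = √(3982 + (-2 - 148)) = √(3982 - 150) = √3832 = 2*√958 ≈ 61.903)
(I + u(-135)) + H = (2*√958 - 55/(-135)) + 2*√389 = (2*√958 - 55*(-1/135)) + 2*√389 = (2*√958 + 11/27) + 2*√389 = (11/27 + 2*√958) + 2*√389 = 11/27 + 2*√389 + 2*√958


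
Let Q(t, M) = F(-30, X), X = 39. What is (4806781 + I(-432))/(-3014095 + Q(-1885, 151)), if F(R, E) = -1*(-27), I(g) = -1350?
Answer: -4805431/3014068 ≈ -1.5943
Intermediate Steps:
F(R, E) = 27
Q(t, M) = 27
(4806781 + I(-432))/(-3014095 + Q(-1885, 151)) = (4806781 - 1350)/(-3014095 + 27) = 4805431/(-3014068) = 4805431*(-1/3014068) = -4805431/3014068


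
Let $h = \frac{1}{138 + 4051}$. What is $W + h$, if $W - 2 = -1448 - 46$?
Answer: $- \frac{6249987}{4189} \approx -1492.0$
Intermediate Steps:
$W = -1492$ ($W = 2 - 1494 = -1492$)
$h = \frac{1}{4189} \approx 0.00023872$
$W + h = -1492 + \frac{1}{4189} = - \frac{6249987}{4189}$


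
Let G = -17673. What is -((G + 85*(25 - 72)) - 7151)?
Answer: 28819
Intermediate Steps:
-((G + 85*(25 - 72)) - 7151) = -((-17673 + 85*(25 - 72)) - 7151) = -((-17673 + 85*(-47)) - 7151) = -((-17673 - 3995) - 7151) = -(-21668 - 7151) = -1*(-28819) = 28819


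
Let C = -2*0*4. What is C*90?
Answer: 0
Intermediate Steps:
C = 0 (C = 0*4 = 0)
C*90 = 0*90 = 0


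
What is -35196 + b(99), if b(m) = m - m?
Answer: -35196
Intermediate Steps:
b(m) = 0
-35196 + b(99) = -35196 + 0 = -35196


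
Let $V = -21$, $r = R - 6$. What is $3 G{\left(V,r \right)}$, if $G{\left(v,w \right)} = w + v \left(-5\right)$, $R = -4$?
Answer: $285$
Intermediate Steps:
$r = -10$ ($r = -4 - 6 = -10$)
$G{\left(v,w \right)} = w - 5 v$
$3 G{\left(V,r \right)} = 3 \left(-10 - -105\right) = 3 \left(-10 + 105\right) = 3 \cdot 95 = 285$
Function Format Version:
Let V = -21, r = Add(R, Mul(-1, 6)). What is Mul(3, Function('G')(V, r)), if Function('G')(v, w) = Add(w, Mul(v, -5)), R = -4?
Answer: 285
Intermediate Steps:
r = -10 (r = Add(-4, Mul(-1, 6)) = Add(-4, -6) = -10)
Function('G')(v, w) = Add(w, Mul(-5, v))
Mul(3, Function('G')(V, r)) = Mul(3, Add(-10, Mul(-5, -21))) = Mul(3, Add(-10, 105)) = Mul(3, 95) = 285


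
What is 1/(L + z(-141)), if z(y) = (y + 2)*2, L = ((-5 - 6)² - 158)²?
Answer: 1/1091 ≈ 0.00091659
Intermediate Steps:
L = 1369 (L = ((-11)² - 158)² = (121 - 158)² = (-37)² = 1369)
z(y) = 4 + 2*y (z(y) = (2 + y)*2 = 4 + 2*y)
1/(L + z(-141)) = 1/(1369 + (4 + 2*(-141))) = 1/(1369 + (4 - 282)) = 1/(1369 - 278) = 1/1091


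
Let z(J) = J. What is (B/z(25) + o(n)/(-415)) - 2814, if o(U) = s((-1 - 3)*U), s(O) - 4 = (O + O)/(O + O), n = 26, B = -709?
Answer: -5897922/2075 ≈ -2842.4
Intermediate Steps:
s(O) = 5 (s(O) = 4 + (O + O)/(O + O) = 4 + (2*O)/((2*O)) = 4 + (2*O)*(1/(2*O)) = 4 + 1 = 5)
o(U) = 5
(B/z(25) + o(n)/(-415)) - 2814 = (-709/25 + 5/(-415)) - 2814 = (-709*1/25 + 5*(-1/415)) - 2814 = (-709/25 - 1/83) - 2814 = -58872/2075 - 2814 = -5897922/2075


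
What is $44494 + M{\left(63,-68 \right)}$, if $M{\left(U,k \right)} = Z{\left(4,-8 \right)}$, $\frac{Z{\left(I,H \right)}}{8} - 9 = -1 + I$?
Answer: $44590$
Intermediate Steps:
$Z{\left(I,H \right)} = 64 + 8 I$ ($Z{\left(I,H \right)} = 72 + 8 \left(-1 + I\right) = 72 + \left(-8 + 8 I\right) = 64 + 8 I$)
$M{\left(U,k \right)} = 96$ ($M{\left(U,k \right)} = 64 + 8 \cdot 4 = 64 + 32 = 96$)
$44494 + M{\left(63,-68 \right)} = 44494 + 96 = 44590$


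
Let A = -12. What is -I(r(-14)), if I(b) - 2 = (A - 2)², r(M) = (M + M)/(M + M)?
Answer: -198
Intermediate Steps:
r(M) = 1 (r(M) = (2*M)/((2*M)) = (2*M)*(1/(2*M)) = 1)
I(b) = 198 (I(b) = 2 + (-12 - 2)² = 2 + (-14)² = 2 + 196 = 198)
-I(r(-14)) = -1*198 = -198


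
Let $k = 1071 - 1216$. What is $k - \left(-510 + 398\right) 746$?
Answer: $83407$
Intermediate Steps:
$k = -145$ ($k = 1071 - 1216 = -145$)
$k - \left(-510 + 398\right) 746 = -145 - \left(-510 + 398\right) 746 = -145 - \left(-112\right) 746 = -145 - -83552 = -145 + 83552 = 83407$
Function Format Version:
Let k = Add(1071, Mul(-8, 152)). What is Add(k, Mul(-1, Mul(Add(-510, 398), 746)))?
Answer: 83407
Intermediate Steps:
k = -145 (k = Add(1071, -1216) = -145)
Add(k, Mul(-1, Mul(Add(-510, 398), 746))) = Add(-145, Mul(-1, Mul(Add(-510, 398), 746))) = Add(-145, Mul(-1, Mul(-112, 746))) = Add(-145, Mul(-1, -83552)) = Add(-145, 83552) = 83407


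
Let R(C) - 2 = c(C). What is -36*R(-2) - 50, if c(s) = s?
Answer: -50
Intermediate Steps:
R(C) = 2 + C
-36*R(-2) - 50 = -36*(2 - 2) - 50 = -36*0 - 50 = 0 - 50 = -50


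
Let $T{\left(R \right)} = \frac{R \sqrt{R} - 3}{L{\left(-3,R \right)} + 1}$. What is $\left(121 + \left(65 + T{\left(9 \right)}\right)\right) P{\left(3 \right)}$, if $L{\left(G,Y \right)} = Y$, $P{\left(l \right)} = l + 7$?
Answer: $1884$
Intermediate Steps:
$P{\left(l \right)} = 7 + l$
$T{\left(R \right)} = \frac{-3 + R^{\frac{3}{2}}}{1 + R}$ ($T{\left(R \right)} = \frac{R \sqrt{R} - 3}{R + 1} = \frac{R^{\frac{3}{2}} - 3}{1 + R} = \frac{-3 + R^{\frac{3}{2}}}{1 + R}$)
$\left(121 + \left(65 + T{\left(9 \right)}\right)\right) P{\left(3 \right)} = \left(121 + \left(65 + \frac{-3 + 9^{\frac{3}{2}}}{1 + 9}\right)\right) \left(7 + 3\right) = \left(121 + \left(65 + \frac{-3 + 27}{10}\right)\right) 10 = \left(121 + \left(65 + \frac{1}{10} \cdot 24\right)\right) 10 = \left(121 + \left(65 + \frac{12}{5}\right)\right) 10 = \left(121 + \frac{337}{5}\right) 10 = \frac{942}{5} \cdot 10 = 1884$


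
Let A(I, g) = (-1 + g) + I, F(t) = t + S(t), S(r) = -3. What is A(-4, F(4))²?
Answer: 16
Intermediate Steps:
F(t) = -3 + t (F(t) = t - 3 = -3 + t)
A(I, g) = -1 + I + g
A(-4, F(4))² = (-1 - 4 + (-3 + 4))² = (-1 - 4 + 1)² = (-4)² = 16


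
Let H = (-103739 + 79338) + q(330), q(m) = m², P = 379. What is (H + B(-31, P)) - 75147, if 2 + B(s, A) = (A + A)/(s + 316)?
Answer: 2665508/285 ≈ 9352.7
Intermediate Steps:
B(s, A) = -2 + 2*A/(316 + s) (B(s, A) = -2 + (A + A)/(s + 316) = -2 + (2*A)/(316 + s) = -2 + 2*A/(316 + s))
H = 84499 (H = (-103739 + 79338) + 330² = -24401 + 108900 = 84499)
(H + B(-31, P)) - 75147 = (84499 + 2*(-316 + 379 - 1*(-31))/(316 - 31)) - 75147 = (84499 + 2*(-316 + 379 + 31)/285) - 75147 = (84499 + 2*(1/285)*94) - 75147 = (84499 + 188/285) - 75147 = 24082403/285 - 75147 = 2665508/285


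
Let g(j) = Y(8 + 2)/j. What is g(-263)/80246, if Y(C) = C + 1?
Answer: -11/21104698 ≈ -5.2121e-7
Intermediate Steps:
Y(C) = 1 + C
g(j) = 11/j (g(j) = (1 + (8 + 2))/j = (1 + 10)/j = 11/j)
g(-263)/80246 = (11/(-263))/80246 = (11*(-1/263))*(1/80246) = -11/263*1/80246 = -11/21104698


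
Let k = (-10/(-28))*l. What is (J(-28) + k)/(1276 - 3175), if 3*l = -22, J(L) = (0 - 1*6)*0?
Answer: 55/39879 ≈ 0.0013792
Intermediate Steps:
J(L) = 0 (J(L) = (0 - 6)*0 = -6*0 = 0)
l = -22/3 (l = (1/3)*(-22) = -22/3 ≈ -7.3333)
k = -55/21 (k = -10/(-28)*(-22/3) = -10*(-1/28)*(-22/3) = (5/14)*(-22/3) = -55/21 ≈ -2.6190)
(J(-28) + k)/(1276 - 3175) = (0 - 55/21)/(1276 - 3175) = -55/21/(-1899) = -55/21*(-1/1899) = 55/39879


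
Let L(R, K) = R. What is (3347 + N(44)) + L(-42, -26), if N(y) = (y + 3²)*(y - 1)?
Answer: 5584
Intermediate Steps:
N(y) = (-1 + y)*(9 + y) (N(y) = (y + 9)*(-1 + y) = (9 + y)*(-1 + y) = (-1 + y)*(9 + y))
(3347 + N(44)) + L(-42, -26) = (3347 + (-9 + 44² + 8*44)) - 42 = (3347 + (-9 + 1936 + 352)) - 42 = (3347 + 2279) - 42 = 5626 - 42 = 5584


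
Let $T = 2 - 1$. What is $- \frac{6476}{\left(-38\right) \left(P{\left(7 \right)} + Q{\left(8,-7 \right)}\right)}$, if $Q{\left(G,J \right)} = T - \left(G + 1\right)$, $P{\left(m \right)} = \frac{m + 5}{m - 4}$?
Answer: $- \frac{1619}{38} \approx -42.605$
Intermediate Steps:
$T = 1$ ($T = 2 - 1 = 1$)
$P{\left(m \right)} = \frac{5 + m}{-4 + m}$
$Q{\left(G,J \right)} = - G$ ($Q{\left(G,J \right)} = 1 - \left(G + 1\right) = 1 - \left(1 + G\right) = - G$)
$- \frac{6476}{\left(-38\right) \left(P{\left(7 \right)} + Q{\left(8,-7 \right)}\right)} = - \frac{6476}{\left(-38\right) \left(\frac{5 + 7}{-4 + 7} - 8\right)} = - \frac{6476}{\left(-38\right) \left(\frac{1}{3} \cdot 12 - 8\right)} = - \frac{6476}{\left(-38\right) \left(4 - 8\right)} = - \frac{6476}{\left(-38\right) \left(-4\right)} = - \frac{6476}{152} = \left(-6476\right) \frac{1}{152} = - \frac{1619}{38}$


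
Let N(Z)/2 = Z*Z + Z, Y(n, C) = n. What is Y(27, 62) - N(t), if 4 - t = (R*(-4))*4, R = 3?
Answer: -5485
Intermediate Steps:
t = 52 (t = 4 - 3*(-4)*4 = 4 - (-12)*4 = 4 - 1*(-48) = 4 + 48 = 52)
N(Z) = 2*Z + 2*Z**2 (N(Z) = 2*(Z*Z + Z) = 2*(Z**2 + Z) = 2*(Z + Z**2) = 2*Z + 2*Z**2)
Y(27, 62) - N(t) = 27 - 2*52*(1 + 52) = 27 - 2*52*53 = 27 - 1*5512 = 27 - 5512 = -5485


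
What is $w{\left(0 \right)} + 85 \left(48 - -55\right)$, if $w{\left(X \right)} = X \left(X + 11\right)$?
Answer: $8755$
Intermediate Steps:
$w{\left(X \right)} = X \left(11 + X\right)$
$w{\left(0 \right)} + 85 \left(48 - -55\right) = 0 \left(11 + 0\right) + 85 \left(48 - -55\right) = 0 \cdot 11 + 85 \left(48 + 55\right) = 0 + 85 \cdot 103 = 0 + 8755 = 8755$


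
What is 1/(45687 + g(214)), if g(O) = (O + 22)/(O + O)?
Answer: 107/4888568 ≈ 2.1888e-5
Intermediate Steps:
g(O) = (22 + O)/(2*O) (g(O) = (22 + O)/((2*O)) = (22 + O)*(1/(2*O)) = (22 + O)/(2*O))
1/(45687 + g(214)) = 1/(45687 + (1/2)*(22 + 214)/214) = 1/(45687 + (1/2)*(1/214)*236) = 1/(45687 + 59/107) = 1/(4888568/107) = 107/4888568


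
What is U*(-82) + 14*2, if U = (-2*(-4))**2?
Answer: -5220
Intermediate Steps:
U = 64 (U = 8**2 = 64)
U*(-82) + 14*2 = 64*(-82) + 14*2 = -5248 + 28 = -5220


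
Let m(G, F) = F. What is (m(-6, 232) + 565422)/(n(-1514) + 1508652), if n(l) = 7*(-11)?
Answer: 565654/1508575 ≈ 0.37496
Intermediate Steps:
n(l) = -77
(m(-6, 232) + 565422)/(n(-1514) + 1508652) = (232 + 565422)/(-77 + 1508652) = 565654/1508575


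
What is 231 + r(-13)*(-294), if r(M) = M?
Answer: 4053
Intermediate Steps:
231 + r(-13)*(-294) = 231 - 13*(-294) = 231 + 3822 = 4053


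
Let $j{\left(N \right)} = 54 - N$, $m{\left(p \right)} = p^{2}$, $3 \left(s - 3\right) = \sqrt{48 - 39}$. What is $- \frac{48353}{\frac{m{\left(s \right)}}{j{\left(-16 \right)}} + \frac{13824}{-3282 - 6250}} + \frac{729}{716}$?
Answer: $\frac{721904442281}{18239384} \approx 39579.0$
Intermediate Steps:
$s = 4$ ($s = 3 + \frac{\sqrt{48 - 39}}{3} = 3 + \frac{\sqrt{9}}{3} = 3 + \frac{1}{3} \cdot 3 = 3 + 1 = 4$)
$- \frac{48353}{\frac{m{\left(s \right)}}{j{\left(-16 \right)}} + \frac{13824}{-3282 - 6250}} + \frac{729}{716} = - \frac{48353}{\frac{4^{2}}{54 - -16} + \frac{13824}{-3282 - 6250}} + \frac{729}{716} = - \frac{48353}{\frac{16}{54 + 16} + \frac{13824}{-9532}} + 729 \cdot \frac{1}{716} = - \frac{48353}{\frac{16}{70} + 13824 \left(- \frac{1}{9532}\right)} + \frac{729}{716} = - \frac{48353}{16 \cdot \frac{1}{70} - \frac{3456}{2383}} + \frac{729}{716} = - \frac{48353}{\frac{8}{35} - \frac{3456}{2383}} + \frac{729}{716} = - \frac{48353}{- \frac{101896}{83405}} + \frac{729}{716} = \left(-48353\right) \left(- \frac{83405}{101896}\right) + \frac{729}{716} = \frac{4032881965}{101896} + \frac{729}{716} = \frac{721904442281}{18239384}$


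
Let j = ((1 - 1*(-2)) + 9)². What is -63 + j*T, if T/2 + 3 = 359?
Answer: 102465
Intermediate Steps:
T = 712 (T = -6 + 2*359 = -6 + 718 = 712)
j = 144 (j = ((1 + 2) + 9)² = (3 + 9)² = 12² = 144)
-63 + j*T = -63 + 144*712 = -63 + 102528 = 102465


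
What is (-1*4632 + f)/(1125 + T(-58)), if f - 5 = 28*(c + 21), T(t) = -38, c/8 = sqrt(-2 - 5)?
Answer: -4039/1087 + 224*I*sqrt(7)/1087 ≈ -3.7157 + 0.54521*I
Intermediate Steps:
c = 8*I*sqrt(7) (c = 8*sqrt(-2 - 5) = 8*sqrt(-7) = 8*(I*sqrt(7)) = 8*I*sqrt(7) ≈ 21.166*I)
f = 593 + 224*I*sqrt(7) (f = 5 + 28*(8*I*sqrt(7) + 21) = 5 + 28*(21 + 8*I*sqrt(7)) = 5 + (588 + 224*I*sqrt(7)) = 593 + 224*I*sqrt(7) ≈ 593.0 + 592.65*I)
(-1*4632 + f)/(1125 + T(-58)) = (-1*4632 + (593 + 224*I*sqrt(7)))/(1125 - 38) = (-4632 + (593 + 224*I*sqrt(7)))/1087 = (-4039 + 224*I*sqrt(7))*(1/1087) = -4039/1087 + 224*I*sqrt(7)/1087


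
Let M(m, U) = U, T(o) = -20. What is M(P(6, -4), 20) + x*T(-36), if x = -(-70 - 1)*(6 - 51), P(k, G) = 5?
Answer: 63920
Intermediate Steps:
x = -3195 (x = -(-71)*(-45) = -1*3195 = -3195)
M(P(6, -4), 20) + x*T(-36) = 20 - 3195*(-20) = 20 + 63900 = 63920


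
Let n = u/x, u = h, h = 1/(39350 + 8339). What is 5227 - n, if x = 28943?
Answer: 7214633274028/1380262727 ≈ 5227.0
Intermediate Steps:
h = 1/47689 ≈ 2.0969e-5
u = 1/47689 ≈ 2.0969e-5
n = 1/1380262727 (n = (1/47689)/28943 = (1/47689)*(1/28943) = 1/1380262727 ≈ 7.2450e-10)
5227 - n = 5227 - 1*1/1380262727 = 5227 - 1/1380262727 = 7214633274028/1380262727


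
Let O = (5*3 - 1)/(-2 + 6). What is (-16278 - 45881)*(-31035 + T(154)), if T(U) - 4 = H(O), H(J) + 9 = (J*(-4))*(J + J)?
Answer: 1935506942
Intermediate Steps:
O = 7/2 (O = (15 - 1)/4 = 14*(¼) = 7/2 ≈ 3.5000)
H(J) = -9 - 8*J² (H(J) = -9 + (J*(-4))*(J + J) = -9 + (-4*J)*(2*J) = -9 - 8*J²)
T(U) = -103 (T(U) = 4 + (-9 - 8*(7/2)²) = 4 + (-9 - 8*49/4) = 4 + (-9 - 98) = 4 - 107 = -103)
(-16278 - 45881)*(-31035 + T(154)) = (-16278 - 45881)*(-31035 - 103) = -62159*(-31138) = 1935506942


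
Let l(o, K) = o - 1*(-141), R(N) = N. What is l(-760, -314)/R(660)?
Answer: -619/660 ≈ -0.93788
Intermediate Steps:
l(o, K) = 141 + o (l(o, K) = o + 141 = 141 + o)
l(-760, -314)/R(660) = (141 - 760)/660 = -619*1/660 = -619/660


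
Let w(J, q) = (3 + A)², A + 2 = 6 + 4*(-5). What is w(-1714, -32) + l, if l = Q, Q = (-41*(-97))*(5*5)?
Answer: 99594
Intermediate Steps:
A = -16 (A = -2 + (6 + 4*(-5)) = -2 + (6 - 20) = -2 - 14 = -16)
w(J, q) = 169 (w(J, q) = (3 - 16)² = (-13)² = 169)
Q = 99425 (Q = 3977*25 = 99425)
l = 99425
w(-1714, -32) + l = 169 + 99425 = 99594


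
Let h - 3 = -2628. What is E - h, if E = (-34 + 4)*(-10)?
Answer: 2925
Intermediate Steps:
h = -2625 (h = 3 - 2628 = -2625)
E = 300 (E = -30*(-10) = 300)
E - h = 300 - 1*(-2625) = 300 + 2625 = 2925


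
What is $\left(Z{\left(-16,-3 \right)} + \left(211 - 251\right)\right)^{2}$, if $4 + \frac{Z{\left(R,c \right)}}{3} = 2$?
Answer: $2116$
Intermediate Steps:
$Z{\left(R,c \right)} = -6$ ($Z{\left(R,c \right)} = -12 + 3 \cdot 2 = -12 + 6 = -6$)
$\left(Z{\left(-16,-3 \right)} + \left(211 - 251\right)\right)^{2} = \left(-6 + \left(211 - 251\right)\right)^{2} = \left(-6 - 40\right)^{2} = \left(-46\right)^{2} = 2116$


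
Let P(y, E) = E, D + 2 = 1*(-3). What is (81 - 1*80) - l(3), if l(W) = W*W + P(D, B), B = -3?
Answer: -5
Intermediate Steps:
D = -5 (D = -2 + 1*(-3) = -2 - 3 = -5)
l(W) = -3 + W**2 (l(W) = W*W - 3 = W**2 - 3 = -3 + W**2)
(81 - 1*80) - l(3) = (81 - 1*80) - (-3 + 3**2) = (81 - 80) - (-3 + 9) = 1 - 1*6 = 1 - 6 = -5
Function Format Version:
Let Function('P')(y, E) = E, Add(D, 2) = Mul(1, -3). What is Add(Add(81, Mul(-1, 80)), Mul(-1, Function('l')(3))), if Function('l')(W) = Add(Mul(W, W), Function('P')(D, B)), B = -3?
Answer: -5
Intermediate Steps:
D = -5 (D = Add(-2, Mul(1, -3)) = Add(-2, -3) = -5)
Function('l')(W) = Add(-3, Pow(W, 2)) (Function('l')(W) = Add(Mul(W, W), -3) = Add(Pow(W, 2), -3) = Add(-3, Pow(W, 2)))
Add(Add(81, Mul(-1, 80)), Mul(-1, Function('l')(3))) = Add(Add(81, Mul(-1, 80)), Mul(-1, Add(-3, Pow(3, 2)))) = Add(Add(81, -80), Mul(-1, Add(-3, 9))) = Add(1, Mul(-1, 6)) = Add(1, -6) = -5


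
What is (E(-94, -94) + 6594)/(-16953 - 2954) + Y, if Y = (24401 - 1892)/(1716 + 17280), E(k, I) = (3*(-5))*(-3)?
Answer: 107324073/126051124 ≈ 0.85143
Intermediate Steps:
E(k, I) = 45 (E(k, I) = -15*(-3) = 45)
Y = 7503/6332 (Y = 22509/18996 = 22509*(1/18996) = 7503/6332 ≈ 1.1849)
(E(-94, -94) + 6594)/(-16953 - 2954) + Y = (45 + 6594)/(-16953 - 2954) + 7503/6332 = 6639/(-19907) + 7503/6332 = 6639*(-1/19907) + 7503/6332 = -6639/19907 + 7503/6332 = 107324073/126051124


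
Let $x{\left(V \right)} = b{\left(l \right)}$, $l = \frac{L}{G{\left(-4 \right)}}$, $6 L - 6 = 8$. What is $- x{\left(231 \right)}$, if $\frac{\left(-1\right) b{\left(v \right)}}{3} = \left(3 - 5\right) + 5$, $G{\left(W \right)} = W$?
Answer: $9$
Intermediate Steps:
$L = \frac{7}{3}$ ($L = 1 + \frac{1}{6} \cdot 8 = 1 + \frac{4}{3} = \frac{7}{3} \approx 2.3333$)
$l = - \frac{7}{12}$ ($l = \frac{7}{3 \left(-4\right)} = \frac{7}{3} \left(- \frac{1}{4}\right) = - \frac{7}{12} \approx -0.58333$)
$b{\left(v \right)} = -9$ ($b{\left(v \right)} = - 3 \left(\left(3 - 5\right) + 5\right) = - 3 \left(-2 + 5\right) = \left(-3\right) 3 = -9$)
$x{\left(V \right)} = -9$
$- x{\left(231 \right)} = \left(-1\right) \left(-9\right) = 9$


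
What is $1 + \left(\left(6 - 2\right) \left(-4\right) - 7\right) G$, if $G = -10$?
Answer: $231$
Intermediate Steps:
$1 + \left(\left(6 - 2\right) \left(-4\right) - 7\right) G = 1 + \left(\left(6 - 2\right) \left(-4\right) - 7\right) \left(-10\right) = 1 + \left(4 \left(-4\right) - 7\right) \left(-10\right) = 1 + \left(-16 - 7\right) \left(-10\right) = 1 - -230 = 1 + 230 = 231$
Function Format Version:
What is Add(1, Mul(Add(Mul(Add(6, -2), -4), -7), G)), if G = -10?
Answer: 231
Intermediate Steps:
Add(1, Mul(Add(Mul(Add(6, -2), -4), -7), G)) = Add(1, Mul(Add(Mul(Add(6, -2), -4), -7), -10)) = Add(1, Mul(Add(Mul(4, -4), -7), -10)) = Add(1, Mul(Add(-16, -7), -10)) = Add(1, Mul(-23, -10)) = Add(1, 230) = 231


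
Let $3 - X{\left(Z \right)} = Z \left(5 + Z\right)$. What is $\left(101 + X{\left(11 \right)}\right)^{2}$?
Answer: $5184$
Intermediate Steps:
$X{\left(Z \right)} = 3 - Z \left(5 + Z\right)$
$\left(101 + X{\left(11 \right)}\right)^{2} = \left(101 - 173\right)^{2} = \left(-72\right)^{2} = 5184$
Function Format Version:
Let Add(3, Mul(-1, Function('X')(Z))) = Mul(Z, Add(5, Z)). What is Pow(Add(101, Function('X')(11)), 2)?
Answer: 5184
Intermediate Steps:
Function('X')(Z) = Add(3, Mul(-1, Z, Add(5, Z))) (Function('X')(Z) = Add(3, Mul(-1, Mul(Z, Add(5, Z)))) = Add(3, Mul(-1, Z, Add(5, Z))))
Pow(Add(101, Function('X')(11)), 2) = Pow(Add(101, Add(3, Mul(-1, Pow(11, 2)), Mul(-5, 11))), 2) = Pow(Add(101, Add(3, Mul(-1, 121), -55)), 2) = Pow(Add(101, Add(3, -121, -55)), 2) = Pow(Add(101, -173), 2) = Pow(-72, 2) = 5184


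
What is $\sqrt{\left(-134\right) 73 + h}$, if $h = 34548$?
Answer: $\sqrt{24766} \approx 157.37$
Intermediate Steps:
$\sqrt{\left(-134\right) 73 + h} = \sqrt{\left(-134\right) 73 + 34548} = \sqrt{-9782 + 34548} = \sqrt{24766}$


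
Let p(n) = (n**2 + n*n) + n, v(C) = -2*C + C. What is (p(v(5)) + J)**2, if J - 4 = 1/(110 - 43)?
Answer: 10784656/4489 ≈ 2402.5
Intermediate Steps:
v(C) = -C
p(n) = n + 2*n**2 (p(n) = (n**2 + n**2) + n = 2*n**2 + n = n + 2*n**2)
J = 269/67 (J = 4 + 1/(110 - 43) = 4 + 1/67 = 269/67 ≈ 4.0149)
(p(v(5)) + J)**2 = ((-1*5)*(1 + 2*(-1*5)) + 269/67)**2 = (-5*(1 + 2*(-5)) + 269/67)**2 = (-5*(1 - 10) + 269/67)**2 = (-5*(-9) + 269/67)**2 = (45 + 269/67)**2 = (3284/67)**2 = 10784656/4489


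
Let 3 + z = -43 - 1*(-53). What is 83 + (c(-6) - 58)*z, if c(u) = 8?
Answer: -267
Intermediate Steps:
z = 7 (z = -3 + (-43 - 1*(-53)) = -3 + (-43 + 53) = -3 + 10 = 7)
83 + (c(-6) - 58)*z = 83 + (8 - 58)*7 = 83 - 50*7 = 83 - 350 = -267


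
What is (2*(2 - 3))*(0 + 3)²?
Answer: -18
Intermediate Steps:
(2*(2 - 3))*(0 + 3)² = (2*(-1))*3² = -2*9 = -18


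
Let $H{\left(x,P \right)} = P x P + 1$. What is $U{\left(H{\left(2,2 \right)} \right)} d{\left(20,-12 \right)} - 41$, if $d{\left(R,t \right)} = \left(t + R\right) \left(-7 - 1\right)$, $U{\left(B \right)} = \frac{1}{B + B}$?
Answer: $- \frac{401}{9} \approx -44.556$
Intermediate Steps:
$H{\left(x,P \right)} = 1 + x P^{2}$ ($H{\left(x,P \right)} = x P^{2} + 1 = 1 + x P^{2}$)
$U{\left(B \right)} = \frac{1}{2 B}$
$d{\left(R,t \right)} = - 8 R - 8 t$ ($d{\left(R,t \right)} = \left(R + t\right) \left(-8\right) = - 8 R - 8 t$)
$U{\left(H{\left(2,2 \right)} \right)} d{\left(20,-12 \right)} - 41 = \frac{1}{2 \left(1 + 2 \cdot 2^{2}\right)} \left(\left(-8\right) 20 - -96\right) - 41 = \frac{1}{2 \left(1 + 2 \cdot 4\right)} \left(-160 + 96\right) - 41 = \frac{1}{2 \left(1 + 8\right)} \left(-64\right) - 41 = \frac{1}{2 \cdot 9} \left(-64\right) - 41 = \frac{1}{2} \cdot \frac{1}{9} \left(-64\right) - 41 = \frac{1}{18} \left(-64\right) - 41 = - \frac{32}{9} - 41 = - \frac{401}{9}$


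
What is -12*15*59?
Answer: -10620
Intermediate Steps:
-12*15*59 = -180*59 = -10620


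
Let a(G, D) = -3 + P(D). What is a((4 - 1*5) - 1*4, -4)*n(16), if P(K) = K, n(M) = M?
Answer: -112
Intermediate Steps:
a(G, D) = -3 + D
a((4 - 1*5) - 1*4, -4)*n(16) = (-3 - 4)*16 = -7*16 = -112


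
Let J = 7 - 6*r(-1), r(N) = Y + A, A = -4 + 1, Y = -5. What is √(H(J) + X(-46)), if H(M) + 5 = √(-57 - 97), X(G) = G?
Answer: √(-51 + I*√154) ≈ 0.86258 + 7.1933*I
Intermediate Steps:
A = -3
r(N) = -8 (r(N) = -5 - 3 = -8)
J = 55 (J = 7 - 6*(-8) = 7 + 48 = 55)
H(M) = -5 + I*√154 (H(M) = -5 + √(-57 - 97) = -5 + √(-154) = -5 + I*√154)
√(H(J) + X(-46)) = √((-5 + I*√154) - 46) = √(-51 + I*√154)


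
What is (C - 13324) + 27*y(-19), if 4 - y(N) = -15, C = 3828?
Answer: -8983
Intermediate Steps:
y(N) = 19 (y(N) = 4 - 1*(-15) = 4 + 15 = 19)
(C - 13324) + 27*y(-19) = (3828 - 13324) + 27*19 = -9496 + 513 = -8983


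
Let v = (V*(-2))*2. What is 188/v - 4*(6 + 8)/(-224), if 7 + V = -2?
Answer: 197/36 ≈ 5.4722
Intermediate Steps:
V = -9 (V = -7 - 2 = -9)
v = 36 (v = -9*(-2)*2 = 18*2 = 36)
188/v - 4*(6 + 8)/(-224) = 188/36 - 4*(6 + 8)/(-224) = 188*(1/36) - 4*14*(-1/224) = 47/9 - 56*(-1/224) = 47/9 + 1/4 = 197/36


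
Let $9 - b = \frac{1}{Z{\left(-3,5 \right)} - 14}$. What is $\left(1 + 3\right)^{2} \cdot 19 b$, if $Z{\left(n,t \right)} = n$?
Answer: $\frac{46816}{17} \approx 2753.9$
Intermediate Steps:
$b = \frac{154}{17}$ ($b = 9 - \frac{1}{-3 - 14} = 9 - \frac{1}{-17} = 9 - - \frac{1}{17} = 9 + \frac{1}{17} = \frac{154}{17} \approx 9.0588$)
$\left(1 + 3\right)^{2} \cdot 19 b = \left(1 + 3\right)^{2} \cdot 19 \cdot \frac{154}{17} = 4^{2} \cdot 19 \cdot \frac{154}{17} = 16 \cdot 19 \cdot \frac{154}{17} = 304 \cdot \frac{154}{17} = \frac{46816}{17}$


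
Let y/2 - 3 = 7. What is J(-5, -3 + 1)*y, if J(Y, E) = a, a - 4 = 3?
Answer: 140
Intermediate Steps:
y = 20 (y = 6 + 2*7 = 6 + 14 = 20)
a = 7 (a = 4 + 3 = 7)
J(Y, E) = 7
J(-5, -3 + 1)*y = 7*20 = 140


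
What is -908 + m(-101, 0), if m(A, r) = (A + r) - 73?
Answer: -1082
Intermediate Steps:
m(A, r) = -73 + A + r
-908 + m(-101, 0) = -908 + (-73 - 101 + 0) = -908 - 174 = -1082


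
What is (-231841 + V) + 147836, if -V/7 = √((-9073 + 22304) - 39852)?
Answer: -84005 - 7*I*√26621 ≈ -84005.0 - 1142.1*I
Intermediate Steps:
V = -7*I*√26621 (V = -7*√((-9073 + 22304) - 39852) = -7*√(13231 - 39852) = -7*I*√26621 ≈ -1142.1*I)
(-231841 + V) + 147836 = (-231841 - 7*I*√26621) + 147836 = -84005 - 7*I*√26621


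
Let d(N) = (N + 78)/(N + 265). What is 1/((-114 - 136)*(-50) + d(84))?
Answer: 349/4362662 ≈ 7.9997e-5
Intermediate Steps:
d(N) = (78 + N)/(265 + N)
1/((-114 - 136)*(-50) + d(84)) = 1/((-114 - 136)*(-50) + (78 + 84)/(265 + 84)) = 1/(-250*(-50) + 162/349) = 1/(12500 + (1/349)*162) = 1/(12500 + 162/349) = 1/(4362662/349) = 349/4362662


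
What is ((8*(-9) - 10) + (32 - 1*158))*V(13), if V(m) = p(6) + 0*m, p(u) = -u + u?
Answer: 0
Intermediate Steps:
p(u) = 0
V(m) = 0 (V(m) = 0 + 0*m = 0 + 0 = 0)
((8*(-9) - 10) + (32 - 1*158))*V(13) = ((8*(-9) - 10) + (32 - 1*158))*0 = ((-72 - 10) + (32 - 158))*0 = (-82 - 126)*0 = -208*0 = 0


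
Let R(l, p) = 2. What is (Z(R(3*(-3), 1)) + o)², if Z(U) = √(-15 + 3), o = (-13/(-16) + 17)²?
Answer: 6596714193/65536 + 81225*I*√3/64 ≈ 1.0066e+5 + 2198.2*I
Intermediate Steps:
o = 81225/256 (o = (-13*(-1/16) + 17)² = (13/16 + 17)² = (285/16)² = 81225/256 ≈ 317.29)
Z(U) = 2*I*√3 (Z(U) = √(-12) = 2*I*√3)
(Z(R(3*(-3), 1)) + o)² = (2*I*√3 + 81225/256)² = (81225/256 + 2*I*√3)²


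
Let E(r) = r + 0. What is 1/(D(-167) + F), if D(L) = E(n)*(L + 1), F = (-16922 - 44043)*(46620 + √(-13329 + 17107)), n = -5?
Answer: -284218747/807801557281443285 + 12193*√3778/1615603114562886570 ≈ -3.5138e-10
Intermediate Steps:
E(r) = r
F = -2842188300 - 60965*√3778 (F = -60965*(46620 + √3778) = -2842188300 - 60965*√3778 ≈ -2.8459e+9)
D(L) = -5 - 5*L (D(L) = -5*(L + 1) = -5*(1 + L) = -5 - 5*L)
1/(D(-167) + F) = 1/((-5 - 5*(-167)) + (-2842188300 - 60965*√3778)) = 1/((-5 + 835) + (-2842188300 - 60965*√3778)) = 1/(830 + (-2842188300 - 60965*√3778)) = 1/(-2842187470 - 60965*√3778)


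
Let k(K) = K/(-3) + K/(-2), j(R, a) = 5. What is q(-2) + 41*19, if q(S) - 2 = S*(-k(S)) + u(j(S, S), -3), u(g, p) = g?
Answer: 2368/3 ≈ 789.33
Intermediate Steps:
k(K) = -5*K/6 (k(K) = K*(-1/3) + K*(-1/2) = -K/3 - K/2 = -5*K/6)
q(S) = 7 + 5*S**2/6 (q(S) = 2 + (S*(-(-5)*S/6) + 5) = 2 + (S*(5*S/6) + 5) = 2 + (5*S**2/6 + 5) = 2 + (5 + 5*S**2/6) = 7 + 5*S**2/6)
q(-2) + 41*19 = (7 + (5/6)*(-2)**2) + 41*19 = (7 + (5/6)*4) + 779 = (7 + 10/3) + 779 = 31/3 + 779 = 2368/3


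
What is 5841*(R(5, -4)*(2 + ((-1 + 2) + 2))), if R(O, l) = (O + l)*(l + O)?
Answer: 29205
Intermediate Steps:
R(O, l) = (O + l)² (R(O, l) = (O + l)*(O + l) = (O + l)²)
5841*(R(5, -4)*(2 + ((-1 + 2) + 2))) = 5841*((5 - 4)²*(2 + ((-1 + 2) + 2))) = 5841*(1²*(2 + (1 + 2))) = 5841*(1*(2 + 3)) = 5841*(1*5) = 5841*5 = 29205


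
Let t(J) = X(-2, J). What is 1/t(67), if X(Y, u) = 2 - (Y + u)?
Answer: -1/63 ≈ -0.015873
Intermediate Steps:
X(Y, u) = 2 - Y - u (X(Y, u) = 2 + (-Y - u) = 2 - Y - u)
t(J) = 4 - J (t(J) = 2 - 1*(-2) - J = 2 + 2 - J = 4 - J)
1/t(67) = 1/(4 - 1*67) = 1/(4 - 67) = 1/(-63) = -1/63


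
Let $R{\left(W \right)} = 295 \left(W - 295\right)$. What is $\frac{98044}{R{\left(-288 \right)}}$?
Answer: $- \frac{98044}{171985} \approx -0.57007$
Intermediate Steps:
$R{\left(W \right)} = -87025 + 295 W$ ($R{\left(W \right)} = 295 \left(-295 + W\right) = -87025 + 295 W$)
$\frac{98044}{R{\left(-288 \right)}} = \frac{98044}{-87025 + 295 \left(-288\right)} = \frac{98044}{-87025 - 84960} = \frac{98044}{-171985} = 98044 \left(- \frac{1}{171985}\right) = - \frac{98044}{171985}$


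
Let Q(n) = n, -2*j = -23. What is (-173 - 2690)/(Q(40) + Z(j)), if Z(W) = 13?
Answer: -2863/53 ≈ -54.019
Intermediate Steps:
j = 23/2 (j = -1/2*(-23) = 23/2 ≈ 11.500)
(-173 - 2690)/(Q(40) + Z(j)) = (-173 - 2690)/(40 + 13) = -2863/53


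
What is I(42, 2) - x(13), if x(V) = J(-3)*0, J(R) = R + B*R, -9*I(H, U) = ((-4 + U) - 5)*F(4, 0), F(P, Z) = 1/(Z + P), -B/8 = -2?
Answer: 7/36 ≈ 0.19444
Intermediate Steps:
B = 16 (B = -8*(-2) = 16)
F(P, Z) = 1/(P + Z)
I(H, U) = ¼ - U/36 (I(H, U) = -((-4 + U) - 5)/(9*(4 + 0)) = -(-9 + U)/(9*4) = -(-9/4 + U/4)/9 = ¼ - U/36)
J(R) = 17*R (J(R) = R + 16*R = 17*R)
x(V) = 0 (x(V) = (17*(-3))*0 = -51*0 = 0)
I(42, 2) - x(13) = (¼ - 1/36*2) - 1*0 = (¼ - 1/18) + 0 = 7/36 + 0 = 7/36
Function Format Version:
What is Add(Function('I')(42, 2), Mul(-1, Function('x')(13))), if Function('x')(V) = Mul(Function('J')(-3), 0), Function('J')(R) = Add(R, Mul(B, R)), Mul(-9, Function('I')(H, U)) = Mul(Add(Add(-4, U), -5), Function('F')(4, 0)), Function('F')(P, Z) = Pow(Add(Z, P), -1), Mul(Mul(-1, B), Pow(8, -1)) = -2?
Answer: Rational(7, 36) ≈ 0.19444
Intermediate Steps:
B = 16 (B = Mul(-8, -2) = 16)
Function('F')(P, Z) = Pow(Add(P, Z), -1)
Function('I')(H, U) = Add(Rational(1, 4), Mul(Rational(-1, 36), U)) (Function('I')(H, U) = Mul(Rational(-1, 9), Mul(Add(Add(-4, U), -5), Pow(Add(4, 0), -1))) = Mul(Rational(-1, 9), Mul(Add(-9, U), Pow(4, -1))) = Mul(Rational(-1, 9), Mul(Add(-9, U), Rational(1, 4))) = Mul(Rational(-1, 9), Add(Rational(-9, 4), Mul(Rational(1, 4), U))) = Add(Rational(1, 4), Mul(Rational(-1, 36), U)))
Function('J')(R) = Mul(17, R) (Function('J')(R) = Add(R, Mul(16, R)) = Mul(17, R))
Function('x')(V) = 0 (Function('x')(V) = Mul(Mul(17, -3), 0) = Mul(-51, 0) = 0)
Add(Function('I')(42, 2), Mul(-1, Function('x')(13))) = Add(Add(Rational(1, 4), Mul(Rational(-1, 36), 2)), Mul(-1, 0)) = Add(Add(Rational(1, 4), Rational(-1, 18)), 0) = Add(Rational(7, 36), 0) = Rational(7, 36)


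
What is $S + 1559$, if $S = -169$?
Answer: $1390$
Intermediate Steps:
$S + 1559 = -169 + 1559 = 1390$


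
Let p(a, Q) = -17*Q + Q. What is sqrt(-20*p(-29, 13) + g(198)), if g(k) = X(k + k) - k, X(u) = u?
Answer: sqrt(4358) ≈ 66.015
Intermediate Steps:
p(a, Q) = -16*Q
g(k) = k (g(k) = (k + k) - k = 2*k - k = k)
sqrt(-20*p(-29, 13) + g(198)) = sqrt(-(-320)*13 + 198) = sqrt(-20*(-208) + 198) = sqrt(4160 + 198) = sqrt(4358)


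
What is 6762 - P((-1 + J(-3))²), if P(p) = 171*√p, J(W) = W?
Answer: 6078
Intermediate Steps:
6762 - P((-1 + J(-3))²) = 6762 - 171*√((-1 - 3)²) = 6762 - 171*√((-4)²) = 6762 - 171*√16 = 6762 - 171*4 = 6762 - 1*684 = 6762 - 684 = 6078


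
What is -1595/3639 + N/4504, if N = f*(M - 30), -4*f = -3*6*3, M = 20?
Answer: -7675145/16390056 ≈ -0.46828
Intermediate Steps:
f = 27/2 (f = -(-3*6)*3/4 = -(-9)*3/2 = -1/4*(-54) = 27/2 ≈ 13.500)
N = -135 (N = 27*(20 - 30)/2 = (27/2)*(-10) = -135)
-1595/3639 + N/4504 = -1595/3639 - 135/4504 = -7675145/16390056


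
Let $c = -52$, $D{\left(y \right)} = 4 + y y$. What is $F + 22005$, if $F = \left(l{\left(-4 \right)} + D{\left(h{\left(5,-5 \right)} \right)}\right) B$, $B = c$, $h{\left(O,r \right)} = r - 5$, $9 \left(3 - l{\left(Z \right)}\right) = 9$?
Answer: $16493$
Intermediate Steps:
$l{\left(Z \right)} = 2$ ($l{\left(Z \right)} = 3 - 1 = 2$)
$h{\left(O,r \right)} = -5 + r$
$D{\left(y \right)} = 4 + y^{2}$
$B = -52$
$F = -5512$ ($F = \left(2 + \left(4 + \left(-5 - 5\right)^{2}\right)\right) \left(-52\right) = \left(2 + \left(4 + \left(-10\right)^{2}\right)\right) \left(-52\right) = \left(2 + \left(4 + 100\right)\right) \left(-52\right) = \left(2 + 104\right) \left(-52\right) = 106 \left(-52\right) = -5512$)
$F + 22005 = -5512 + 22005 = 16493$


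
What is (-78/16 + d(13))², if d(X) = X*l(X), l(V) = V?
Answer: 1723969/64 ≈ 26937.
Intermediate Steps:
d(X) = X² (d(X) = X*X = X²)
(-78/16 + d(13))² = (-78/16 + 13²)² = (-78*1/16 + 169)² = (-39/8 + 169)² = (1313/8)² = 1723969/64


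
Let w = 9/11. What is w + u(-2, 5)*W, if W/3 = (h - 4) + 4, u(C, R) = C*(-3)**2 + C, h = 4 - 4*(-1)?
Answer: -5271/11 ≈ -479.18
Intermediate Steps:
w = 9/11 (w = 9*(1/11) = 9/11 ≈ 0.81818)
h = 8 (h = 4 + 4 = 8)
u(C, R) = 10*C (u(C, R) = C*9 + C = 9*C + C = 10*C)
W = 24 (W = 3*((8 - 4) + 4) = 3*(4 + 4) = 3*8 = 24)
w + u(-2, 5)*W = 9/11 + (10*(-2))*24 = 9/11 - 20*24 = 9/11 - 480 = -5271/11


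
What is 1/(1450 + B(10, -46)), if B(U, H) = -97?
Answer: 1/1353 ≈ 0.00073910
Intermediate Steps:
1/(1450 + B(10, -46)) = 1/(1450 - 97) = 1/1353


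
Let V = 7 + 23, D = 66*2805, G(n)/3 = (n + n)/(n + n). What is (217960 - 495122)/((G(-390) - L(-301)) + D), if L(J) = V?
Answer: -277162/185103 ≈ -1.4973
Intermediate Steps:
G(n) = 3 (G(n) = 3*((n + n)/(n + n)) = 3*((2*n)/((2*n))) = 3*((2*n)*(1/(2*n))) = 3*1 = 3)
D = 185130
V = 30
L(J) = 30
(217960 - 495122)/((G(-390) - L(-301)) + D) = (217960 - 495122)/((3 - 1*30) + 185130) = -277162/((3 - 30) + 185130) = -277162/(-27 + 185130) = -277162/185103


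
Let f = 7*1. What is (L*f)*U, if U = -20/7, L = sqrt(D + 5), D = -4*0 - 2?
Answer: -20*sqrt(3) ≈ -34.641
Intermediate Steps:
f = 7
D = -2 (D = 0 - 2 = -2)
L = sqrt(3) (L = sqrt(-2 + 5) = sqrt(3) ≈ 1.7320)
U = -20/7 (U = -20*1/7 = -20/7 ≈ -2.8571)
(L*f)*U = (sqrt(3)*7)*(-20/7) = (7*sqrt(3))*(-20/7) = -20*sqrt(3)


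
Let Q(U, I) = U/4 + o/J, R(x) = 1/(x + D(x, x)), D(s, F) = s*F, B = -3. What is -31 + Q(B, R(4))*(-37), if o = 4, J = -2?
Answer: 283/4 ≈ 70.750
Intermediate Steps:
D(s, F) = F*s
R(x) = 1/(x + x²) (R(x) = 1/(x + x*x) = 1/(x + x²))
Q(U, I) = -2 + U/4 (Q(U, I) = U/4 + 4/(-2) = U*(¼) + 4*(-½) = U/4 - 2 = -2 + U/4)
-31 + Q(B, R(4))*(-37) = -31 + (-2 + (¼)*(-3))*(-37) = -31 + (-2 - ¾)*(-37) = -31 - 11/4*(-37) = -31 + 407/4 = 283/4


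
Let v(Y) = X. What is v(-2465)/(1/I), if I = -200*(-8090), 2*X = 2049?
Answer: 1657641000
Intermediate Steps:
X = 2049/2 (X = (½)*2049 = 2049/2 ≈ 1024.5)
v(Y) = 2049/2
I = 1618000
v(-2465)/(1/I) = 2049/(2*(1/1618000)) = (2049/2)*1618000 = 1657641000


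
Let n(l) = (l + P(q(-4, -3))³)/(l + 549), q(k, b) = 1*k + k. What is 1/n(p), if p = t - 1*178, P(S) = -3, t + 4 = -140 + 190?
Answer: -139/53 ≈ -2.6226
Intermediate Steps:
t = 46 (t = -4 + (-140 + 190) = -4 + 50 = 46)
q(k, b) = 2*k (q(k, b) = k + k = 2*k)
p = -132 (p = 46 - 1*178 = 46 - 178 = -132)
n(l) = (-27 + l)/(549 + l) (n(l) = (l + (-3)³)/(l + 549) = (l - 27)/(549 + l) = (-27 + l)/(549 + l))
1/n(p) = 1/((-27 - 132)/(549 - 132)) = 1/(-159/417) = 1/((1/417)*(-159)) = 1/(-53/139) = -139/53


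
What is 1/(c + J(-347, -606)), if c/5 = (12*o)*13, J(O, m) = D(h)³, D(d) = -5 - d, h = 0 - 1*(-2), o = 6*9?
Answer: 1/41777 ≈ 2.3937e-5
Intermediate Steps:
o = 54
h = 2 (h = 0 + 2 = 2)
J(O, m) = -343 (J(O, m) = (-5 - 1*2)³ = (-5 - 2)³ = (-7)³ = -343)
c = 42120 (c = 5*((12*54)*13) = 5*(648*13) = 5*8424 = 42120)
1/(c + J(-347, -606)) = 1/(42120 - 343) = 1/41777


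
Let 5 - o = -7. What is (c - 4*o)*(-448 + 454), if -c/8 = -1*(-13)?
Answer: -912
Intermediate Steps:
o = 12 (o = 5 - 1*(-7) = 5 + 7 = 12)
c = -104 (c = -(-8)*(-13) = -8*13 = -104)
(c - 4*o)*(-448 + 454) = (-104 - 4*12)*(-448 + 454) = (-104 - 48)*6 = -152*6 = -912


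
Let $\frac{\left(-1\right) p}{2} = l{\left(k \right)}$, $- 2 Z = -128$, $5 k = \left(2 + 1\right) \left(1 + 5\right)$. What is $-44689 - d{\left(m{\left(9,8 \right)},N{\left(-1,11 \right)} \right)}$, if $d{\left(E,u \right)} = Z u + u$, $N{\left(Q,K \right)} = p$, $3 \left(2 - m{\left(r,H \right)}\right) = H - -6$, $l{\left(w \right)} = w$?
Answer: $-44221$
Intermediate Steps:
$k = \frac{18}{5}$ ($k = \frac{\left(2 + 1\right) \left(1 + 5\right)}{5} = \frac{3 \cdot 6}{5} = \frac{1}{5} \cdot 18 = \frac{18}{5} \approx 3.6$)
$m{\left(r,H \right)} = - \frac{H}{3}$ ($m{\left(r,H \right)} = 2 - \frac{H - -6}{3} = 2 - \frac{H + 6}{3} = 2 - \frac{6 + H}{3} = 2 - \left(2 + \frac{H}{3}\right) = - \frac{H}{3}$)
$Z = 64$ ($Z = \left(- \frac{1}{2}\right) \left(-128\right) = 64$)
$p = - \frac{36}{5}$ ($p = \left(-2\right) \frac{18}{5} = - \frac{36}{5} \approx -7.2$)
$N{\left(Q,K \right)} = - \frac{36}{5}$
$d{\left(E,u \right)} = 65 u$ ($d{\left(E,u \right)} = 64 u + u = 65 u$)
$-44689 - d{\left(m{\left(9,8 \right)},N{\left(-1,11 \right)} \right)} = -44689 - 65 \left(- \frac{36}{5}\right) = -44689 - -468 = -44689 + 468 = -44221$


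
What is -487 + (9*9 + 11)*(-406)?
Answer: -37839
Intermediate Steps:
-487 + (9*9 + 11)*(-406) = -487 + (81 + 11)*(-406) = -487 + 92*(-406) = -487 - 37352 = -37839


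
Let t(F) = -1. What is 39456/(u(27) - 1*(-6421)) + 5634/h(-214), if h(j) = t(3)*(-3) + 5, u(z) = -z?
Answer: 9084861/12788 ≈ 710.42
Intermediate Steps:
h(j) = 8 (h(j) = -1*(-3) + 5 = 3 + 5 = 8)
39456/(u(27) - 1*(-6421)) + 5634/h(-214) = 39456/(-1*27 - 1*(-6421)) + 5634/8 = 39456/(-27 + 6421) + 5634*(1/8) = 39456/6394 + 2817/4 = 39456*(1/6394) + 2817/4 = 19728/3197 + 2817/4 = 9084861/12788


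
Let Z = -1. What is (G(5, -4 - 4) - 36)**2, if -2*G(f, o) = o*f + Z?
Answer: 961/4 ≈ 240.25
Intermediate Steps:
G(f, o) = 1/2 - f*o/2 (G(f, o) = -(o*f - 1)/2 = -(f*o - 1)/2 = -(-1 + f*o)/2 = 1/2 - f*o/2)
(G(5, -4 - 4) - 36)**2 = ((1/2 - 1/2*5*(-4 - 4)) - 36)**2 = ((1/2 - 1/2*5*(-8)) - 36)**2 = ((1/2 + 20) - 36)**2 = (41/2 - 36)**2 = (-31/2)**2 = 961/4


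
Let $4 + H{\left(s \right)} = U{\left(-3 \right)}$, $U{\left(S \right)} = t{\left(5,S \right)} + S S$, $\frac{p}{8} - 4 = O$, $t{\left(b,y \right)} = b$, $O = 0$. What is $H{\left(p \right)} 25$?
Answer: $250$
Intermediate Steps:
$p = 32$ ($p = 32 + 8 \cdot 0 = 32 + 0 = 32$)
$U{\left(S \right)} = 5 + S^{2}$ ($U{\left(S \right)} = 5 + S S = 5 + S^{2}$)
$H{\left(s \right)} = 10$ ($H{\left(s \right)} = -4 + \left(5 + \left(-3\right)^{2}\right) = -4 + \left(5 + 9\right) = -4 + 14 = 10$)
$H{\left(p \right)} 25 = 10 \cdot 25 = 250$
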